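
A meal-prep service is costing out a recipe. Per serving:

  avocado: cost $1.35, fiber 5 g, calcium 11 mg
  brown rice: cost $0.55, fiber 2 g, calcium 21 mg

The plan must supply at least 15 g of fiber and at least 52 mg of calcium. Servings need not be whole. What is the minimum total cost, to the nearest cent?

A basic optimal solution has at most two foods positive. Try each food alone and each pair with both targets met exactly.
avocado only: max(15/5, 52/11) = 4.727 servings → $6.38.
brown rice only: max(15/2, 52/21) = 7.5 servings → $4.12.
avocado + brown rice with both tight: 2.542 servings and 1.145 servings → $4.06.
So the least-cost plan costs $4.06.

$4.06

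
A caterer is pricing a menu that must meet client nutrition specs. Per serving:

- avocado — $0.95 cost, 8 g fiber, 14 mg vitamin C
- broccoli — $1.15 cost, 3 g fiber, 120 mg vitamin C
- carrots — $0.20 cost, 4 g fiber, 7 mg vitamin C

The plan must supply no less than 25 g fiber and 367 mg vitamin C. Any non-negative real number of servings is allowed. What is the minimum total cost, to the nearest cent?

An LP optimum is at a vertex; with two nutrient constraints at most two foods are used. Check each candidate.
avocado only: max(25/8, 367/14) = 26.21 servings → $24.90.
broccoli only: max(25/3, 367/120) = 8.333 servings → $9.58.
carrots only: max(25/4, 367/7) = 52.43 servings → $10.49.
avocado + broccoli with both tight: 2.069 servings and 2.817 servings → $5.20.
avocado + carrots (both tight): parallel constraints — no distinct corner.
broccoli + carrots with both tight: 2.817 servings and 4.137 servings → $4.07.
Cheapest feasible corner: $4.07.

$4.07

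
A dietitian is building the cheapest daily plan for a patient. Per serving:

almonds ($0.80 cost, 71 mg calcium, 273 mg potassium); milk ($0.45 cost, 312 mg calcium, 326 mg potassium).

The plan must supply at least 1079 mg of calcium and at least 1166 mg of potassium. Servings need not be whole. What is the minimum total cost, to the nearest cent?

$1.61

This is a tiny linear program; its minimum lies at a vertex of the feasible set. List the vertices and price them.
almonds only: max(1079/71, 1166/273) = 15.2 servings → $12.16.
milk only: max(1079/312, 1166/326) = 3.577 servings → $1.61.
almonds + milk with both tight: 0.1941 servings and 3.414 servings → $1.69.
So the least-cost plan costs $1.61.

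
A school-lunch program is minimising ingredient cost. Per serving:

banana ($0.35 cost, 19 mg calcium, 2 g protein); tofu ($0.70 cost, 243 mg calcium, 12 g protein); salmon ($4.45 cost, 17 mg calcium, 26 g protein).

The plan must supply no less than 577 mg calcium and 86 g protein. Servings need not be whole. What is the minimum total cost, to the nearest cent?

With two linear requirements the optimum uses one or two foods; enumerate the corners.
banana only: max(577/19, 86/2) = 43 servings → $15.05.
tofu only: max(577/243, 86/12) = 7.167 servings → $5.02.
salmon only: max(577/17, 86/26) = 33.94 servings → $151.04.
banana + tofu: intersection lies outside the first quadrant.
banana + salmon with both tight: 29.43 servings and 1.043 servings → $14.95.
tofu + salmon with both tight: 2.215 servings and 2.286 servings → $11.72.
Cheapest feasible corner: $5.02.

$5.02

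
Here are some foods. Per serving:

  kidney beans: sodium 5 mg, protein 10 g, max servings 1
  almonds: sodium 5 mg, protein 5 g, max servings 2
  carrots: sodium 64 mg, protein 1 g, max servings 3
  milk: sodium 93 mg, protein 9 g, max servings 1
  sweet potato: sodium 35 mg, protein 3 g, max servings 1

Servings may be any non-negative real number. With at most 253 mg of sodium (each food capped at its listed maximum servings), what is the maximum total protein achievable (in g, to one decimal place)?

33.7 g

Protein per mg sodium: kidney beans 2, almonds 1, milk 0.09677, sweet potato 0.08571, carrots 0.01562.
Take 1 serving of kidney beans: uses 5 mg sodium, +10.0 g protein (running total 10.0 g).
Take 2 servings of almonds: uses 10 mg sodium, +10.0 g protein (running total 20.0 g).
Take 1 serving of milk: uses 93 mg sodium, +9.0 g protein (running total 29.0 g).
Take 1 serving of sweet potato: uses 35 mg sodium, +3.0 g protein (running total 32.0 g).
Take 1.719 servings of carrots: uses 110 mg sodium, +1.7 g protein (running total 33.7 g).
Filling greedily by protein-per-mg sodium is optimal for one linear limit, giving 33.7 g.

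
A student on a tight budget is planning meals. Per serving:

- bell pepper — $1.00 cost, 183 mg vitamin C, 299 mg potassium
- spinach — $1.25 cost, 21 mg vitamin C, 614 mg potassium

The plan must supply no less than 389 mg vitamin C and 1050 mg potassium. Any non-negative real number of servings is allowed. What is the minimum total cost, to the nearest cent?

$2.94

bell pepper only: max(389/183, 1050/299) = 3.512 servings → $3.51.
spinach only: max(389/21, 1050/614) = 18.52 servings → $23.15.
bell pepper + spinach with both tight: 2.044 servings and 0.7149 servings → $2.94.
So the least-cost plan costs $2.94.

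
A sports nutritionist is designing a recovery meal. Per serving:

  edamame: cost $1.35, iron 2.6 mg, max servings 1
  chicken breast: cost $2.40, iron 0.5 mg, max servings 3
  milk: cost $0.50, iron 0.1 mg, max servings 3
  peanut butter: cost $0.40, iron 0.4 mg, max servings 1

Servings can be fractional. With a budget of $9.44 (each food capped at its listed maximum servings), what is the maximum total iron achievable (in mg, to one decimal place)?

Iron per dollar: edamame 1.926, peanut butter 1, chicken breast 0.2083, milk 0.2.
Take 1 serving of edamame: spends $1.35, +2.6 mg iron (running total 2.6 mg).
Take 1 serving of peanut butter: spends $0.40, +0.4 mg iron (running total 3.0 mg).
Take 3 servings of chicken breast: spends $7.20, +1.5 mg iron (running total 4.5 mg).
Take 0.98 servings of milk: spends $0.49, +0.1 mg iron (running total 4.6 mg).
Filling greedily by iron-per-dollar is optimal for one linear limit, giving 4.6 mg.

4.6 mg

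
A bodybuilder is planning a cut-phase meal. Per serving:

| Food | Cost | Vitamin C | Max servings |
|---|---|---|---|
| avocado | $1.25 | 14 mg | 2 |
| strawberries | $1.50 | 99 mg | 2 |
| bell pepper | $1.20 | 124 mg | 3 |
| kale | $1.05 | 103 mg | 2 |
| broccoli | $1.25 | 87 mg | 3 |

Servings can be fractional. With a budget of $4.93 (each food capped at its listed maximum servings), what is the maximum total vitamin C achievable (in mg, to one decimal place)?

502.5 mg

Vitamin C per dollar: bell pepper 103.3, kale 98.1, broccoli 69.6, strawberries 66, avocado 11.2.
Take 3 servings of bell pepper: spends $3.60, +372.0 mg vitamin C (running total 372.0 mg).
Take 1.267 servings of kale: spends $1.33, +130.5 mg vitamin C (running total 502.5 mg).
Filling greedily by vitamin C-per-dollar is optimal for one linear limit, giving 502.5 mg.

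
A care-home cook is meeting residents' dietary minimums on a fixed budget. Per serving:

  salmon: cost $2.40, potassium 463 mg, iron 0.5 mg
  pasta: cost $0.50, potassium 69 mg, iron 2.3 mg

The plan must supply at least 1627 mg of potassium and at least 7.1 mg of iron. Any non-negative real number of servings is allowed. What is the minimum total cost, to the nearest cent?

$8.78

salmon only: max(1627/463, 7.1/0.5) = 14.2 servings → $34.08.
pasta only: max(1627/69, 7.1/2.3) = 23.58 servings → $11.79.
salmon + pasta with both tight: 3.156 servings and 2.401 servings → $8.78.
So the least-cost plan costs $8.78.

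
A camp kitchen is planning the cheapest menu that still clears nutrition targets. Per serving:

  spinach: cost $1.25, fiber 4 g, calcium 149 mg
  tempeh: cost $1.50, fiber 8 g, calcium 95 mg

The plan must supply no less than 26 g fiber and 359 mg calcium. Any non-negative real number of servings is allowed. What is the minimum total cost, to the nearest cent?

An LP optimum is at a vertex; with two nutrient constraints at most two foods are used. Check each candidate.
spinach only: max(26/4, 359/149) = 6.5 servings → $8.12.
tempeh only: max(26/8, 359/95) = 3.779 servings → $5.67.
spinach + tempeh with both tight: 0.4951 servings and 3.002 servings → $5.12.
The minimum over all feasible corners is $5.12.

$5.12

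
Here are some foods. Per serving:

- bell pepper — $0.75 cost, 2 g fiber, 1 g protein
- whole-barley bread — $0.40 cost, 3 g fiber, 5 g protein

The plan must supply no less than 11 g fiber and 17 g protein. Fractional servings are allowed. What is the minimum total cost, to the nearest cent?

A basic optimal solution has at most two foods positive. Try each food alone and each pair with both targets met exactly.
bell pepper only: max(11/2, 17/1) = 17 servings → $12.75.
whole-barley bread only: max(11/3, 17/5) = 3.667 servings → $1.47.
bell pepper + whole-barley bread with both tight: 0.5714 servings and 3.286 servings → $1.74.
The minimum over all feasible corners is $1.47.

$1.47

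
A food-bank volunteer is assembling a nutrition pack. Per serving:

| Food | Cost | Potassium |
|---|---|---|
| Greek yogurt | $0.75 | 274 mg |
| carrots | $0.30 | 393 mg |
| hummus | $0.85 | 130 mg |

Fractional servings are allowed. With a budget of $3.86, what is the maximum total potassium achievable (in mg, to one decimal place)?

Potassium per dollar: carrots 1310, Greek yogurt 365.3, hummus 152.9.
With no serving limits, spend the whole cost allowance on carrots: $3.86 / $0.30 × 393 mg = 5056.6 mg.

5056.6 mg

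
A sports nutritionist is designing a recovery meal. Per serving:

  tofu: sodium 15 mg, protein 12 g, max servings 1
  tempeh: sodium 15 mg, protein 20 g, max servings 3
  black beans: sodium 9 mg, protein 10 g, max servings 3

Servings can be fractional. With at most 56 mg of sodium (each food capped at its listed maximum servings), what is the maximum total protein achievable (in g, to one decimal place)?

72.2 g

Protein per mg sodium: tempeh 1.333, black beans 1.111, tofu 0.8.
Take 3 servings of tempeh: uses 45 mg sodium, +60.0 g protein (running total 60.0 g).
Take 1.222 servings of black beans: uses 11 mg sodium, +12.2 g protein (running total 72.2 g).
Greedy by best ratio exhausts the sodium allowance optimally: 72.2 g.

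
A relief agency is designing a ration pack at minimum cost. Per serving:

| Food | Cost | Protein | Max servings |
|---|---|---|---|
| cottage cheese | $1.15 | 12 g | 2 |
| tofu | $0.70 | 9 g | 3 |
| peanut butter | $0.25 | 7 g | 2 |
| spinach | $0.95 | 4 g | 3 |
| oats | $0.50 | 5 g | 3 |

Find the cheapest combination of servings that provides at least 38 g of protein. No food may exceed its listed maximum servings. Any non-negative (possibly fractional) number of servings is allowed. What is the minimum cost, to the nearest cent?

Cost per g of protein: peanut butter $0.0357, tofu $0.0778, cottage cheese $0.0958, oats $0.1000, spinach $0.2375.
Take 2 servings of peanut butter: +14.0 g protein for $0.50 (total $0.50, still need 24.0 g).
Take 2.667 servings of tofu: +24.0 g protein for $1.87 (total $2.37, still need 0.0 g).
Filling from the cheapest source first is optimal under one linear minimum: $2.37.

$2.37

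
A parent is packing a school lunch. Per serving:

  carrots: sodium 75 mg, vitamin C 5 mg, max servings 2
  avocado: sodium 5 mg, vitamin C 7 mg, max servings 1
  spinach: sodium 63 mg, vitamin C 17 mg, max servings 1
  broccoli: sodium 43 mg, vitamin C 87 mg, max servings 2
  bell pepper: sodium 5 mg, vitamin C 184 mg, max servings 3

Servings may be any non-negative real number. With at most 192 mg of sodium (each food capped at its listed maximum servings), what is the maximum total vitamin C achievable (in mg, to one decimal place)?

751.5 mg

Vitamin C per mg sodium: bell pepper 36.8, broccoli 2.023, avocado 1.4, spinach 0.2698, carrots 0.06667.
Take 3 servings of bell pepper: uses 15 mg sodium, +552.0 mg vitamin C (running total 552.0 mg).
Take 2 servings of broccoli: uses 86 mg sodium, +174.0 mg vitamin C (running total 726.0 mg).
Take 1 serving of avocado: uses 5 mg sodium, +7.0 mg vitamin C (running total 733.0 mg).
Take 1 serving of spinach: uses 63 mg sodium, +17.0 mg vitamin C (running total 750.0 mg).
Take 0.3067 servings of carrots: uses 23 mg sodium, +1.5 mg vitamin C (running total 751.5 mg).
Greedy by best ratio exhausts the sodium allowance optimally: 751.5 mg.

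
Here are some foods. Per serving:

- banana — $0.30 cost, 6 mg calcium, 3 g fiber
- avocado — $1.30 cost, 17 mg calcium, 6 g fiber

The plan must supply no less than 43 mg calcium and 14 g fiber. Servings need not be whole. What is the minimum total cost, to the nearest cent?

banana only: max(43/6, 14/3) = 7.167 servings → $2.15.
avocado only: max(43/17, 14/6) = 2.529 servings → $3.29.
banana + avocado: the both-tight solution has a negative serving — not a feasible corner.
So the least-cost plan costs $2.15.

$2.15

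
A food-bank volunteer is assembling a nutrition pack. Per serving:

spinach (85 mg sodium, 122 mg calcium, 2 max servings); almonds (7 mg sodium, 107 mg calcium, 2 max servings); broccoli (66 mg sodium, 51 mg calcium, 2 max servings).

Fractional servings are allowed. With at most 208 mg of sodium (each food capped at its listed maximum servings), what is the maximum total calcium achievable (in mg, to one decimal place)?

Calcium per mg sodium: almonds 15.29, spinach 1.435, broccoli 0.7727.
Take 2 servings of almonds: uses 14 mg sodium, +214.0 mg calcium (running total 214.0 mg).
Take 2 servings of spinach: uses 170 mg sodium, +244.0 mg calcium (running total 458.0 mg).
Take 0.3636 servings of broccoli: uses 24 mg sodium, +18.5 mg calcium (running total 476.5 mg).
Filling greedily by calcium-per-mg sodium is optimal for one linear limit, giving 476.5 mg.

476.5 mg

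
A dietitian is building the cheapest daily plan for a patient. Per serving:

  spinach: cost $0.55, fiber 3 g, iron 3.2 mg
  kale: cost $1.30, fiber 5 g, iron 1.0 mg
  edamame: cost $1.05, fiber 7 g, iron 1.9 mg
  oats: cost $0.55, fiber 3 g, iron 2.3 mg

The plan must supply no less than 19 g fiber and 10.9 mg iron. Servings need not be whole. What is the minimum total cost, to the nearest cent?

$3.09

This is a tiny linear program; its minimum lies at a vertex of the feasible set. List the vertices and price them.
spinach only: max(19/3, 10.9/3.2) = 6.333 servings → $3.48.
kale only: max(19/5, 10.9/1.0) = 10.9 servings → $14.17.
edamame only: max(19/7, 10.9/1.9) = 5.737 servings → $6.02.
oats only: max(19/3, 10.9/2.3) = 6.333 servings → $3.48.
spinach + kale with both tight: 2.731 servings and 2.162 servings → $4.31.
spinach + edamame with both tight: 2.407 servings and 1.683 servings → $3.09.
spinach + oats: the both-tight solution has a negative serving — not a feasible corner.
kale + edamame: the both-tight solution has a negative serving — not a feasible corner.
kale + oats with both tight: 1.294 servings and 4.176 servings → $3.98.
edamame + oats with both tight: 1.058 servings and 3.865 servings → $3.24.
Cheapest feasible corner: $3.09.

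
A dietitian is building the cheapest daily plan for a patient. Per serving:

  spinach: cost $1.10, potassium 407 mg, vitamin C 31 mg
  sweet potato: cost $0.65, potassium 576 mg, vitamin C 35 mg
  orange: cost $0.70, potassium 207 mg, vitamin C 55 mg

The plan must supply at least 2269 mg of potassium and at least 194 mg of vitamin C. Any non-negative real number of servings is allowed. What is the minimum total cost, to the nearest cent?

Two binding constraints pin down two serving amounts, so the optimal mix uses at most two foods. The candidates are each food alone (scaled to the tighter of potassium/vitamin C) and each pair with both constraints tight.
spinach only: max(2269/407, 194/31) = 6.258 servings → $6.88.
sweet potato only: max(2269/576, 194/35) = 5.543 servings → $3.60.
orange only: max(2269/207, 194/55) = 10.96 servings → $7.67.
spinach + sweet potato with both targets exact would need a negative amount; discard.
spinach + orange with both tight: 5.3 servings and 0.5398 servings → $6.21.
sweet potato + orange with both tight: 3.464 servings and 1.323 servings → $3.18.
So the least-cost plan costs $3.18.

$3.18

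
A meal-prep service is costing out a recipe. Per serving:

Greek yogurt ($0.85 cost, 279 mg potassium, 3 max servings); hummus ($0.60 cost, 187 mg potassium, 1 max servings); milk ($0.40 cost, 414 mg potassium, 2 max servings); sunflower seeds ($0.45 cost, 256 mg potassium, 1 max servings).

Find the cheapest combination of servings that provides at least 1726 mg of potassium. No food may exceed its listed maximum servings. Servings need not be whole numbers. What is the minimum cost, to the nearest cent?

$3.21

Cost per mg of potassium: milk $0.0010, sunflower seeds $0.0018, Greek yogurt $0.0030, hummus $0.0032.
Take 2 servings of milk: +828.0 mg potassium for $0.80 (total $0.80, still need 898.0 mg).
Take 1 serving of sunflower seeds: +256.0 mg potassium for $0.45 (total $1.25, still need 642.0 mg).
Take 2.301 servings of Greek yogurt: +642.0 mg potassium for $1.96 (total $3.21, still need 0.0 mg).
Greedy by cheapest-per-mg is optimal for a single linear constraint, so the minimum cost is $3.21.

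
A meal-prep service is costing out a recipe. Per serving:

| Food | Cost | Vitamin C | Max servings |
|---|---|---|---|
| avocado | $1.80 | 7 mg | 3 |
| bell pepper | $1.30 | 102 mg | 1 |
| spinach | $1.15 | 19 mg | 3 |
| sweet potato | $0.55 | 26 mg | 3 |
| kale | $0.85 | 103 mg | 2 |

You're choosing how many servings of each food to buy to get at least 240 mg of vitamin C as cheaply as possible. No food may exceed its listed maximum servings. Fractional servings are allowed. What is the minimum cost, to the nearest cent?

$2.13

Cost per mg of vitamin C: kale $0.0083, bell pepper $0.0127, sweet potato $0.0212, spinach $0.0605, avocado $0.2571.
Take 2 servings of kale: +206.0 mg vitamin C for $1.70 (total $1.70, still need 34.0 mg).
Take 0.3333 servings of bell pepper: +34.0 mg vitamin C for $0.43 (total $2.13, still need 0.0 mg).
Filling from the cheapest source first is optimal under one linear minimum: $2.13.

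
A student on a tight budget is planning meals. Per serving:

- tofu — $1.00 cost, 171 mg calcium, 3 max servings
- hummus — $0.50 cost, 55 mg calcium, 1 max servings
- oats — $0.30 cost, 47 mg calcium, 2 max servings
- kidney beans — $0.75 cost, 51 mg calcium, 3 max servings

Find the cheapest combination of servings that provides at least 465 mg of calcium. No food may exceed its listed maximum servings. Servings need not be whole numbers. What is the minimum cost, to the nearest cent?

$2.72

Cost per mg of calcium: tofu $0.0058, oats $0.0064, hummus $0.0091, kidney beans $0.0147.
Take 2.719 servings of tofu: +465.0 mg calcium for $2.72 (total $2.72, still need 0.0 mg).
Filling from the cheapest source first is optimal under one linear minimum: $2.72.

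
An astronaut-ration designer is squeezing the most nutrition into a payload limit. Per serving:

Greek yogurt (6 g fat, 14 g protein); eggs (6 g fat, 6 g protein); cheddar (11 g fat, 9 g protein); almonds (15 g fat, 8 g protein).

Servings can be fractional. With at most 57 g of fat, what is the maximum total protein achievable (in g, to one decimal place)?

133.0 g

Protein per g fat: Greek yogurt 2.333, eggs 1, cheddar 0.8182, almonds 0.5333.
With no serving limits, spend the whole fat allowance on Greek yogurt: 57 g / 6 g × 14 g = 133.0 g.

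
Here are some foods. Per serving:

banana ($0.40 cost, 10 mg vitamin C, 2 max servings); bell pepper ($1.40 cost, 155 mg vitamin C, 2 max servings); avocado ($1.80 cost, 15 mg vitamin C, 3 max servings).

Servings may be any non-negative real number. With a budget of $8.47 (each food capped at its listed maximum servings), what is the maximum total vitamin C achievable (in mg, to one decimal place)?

Vitamin C per dollar: bell pepper 110.7, banana 25, avocado 8.333.
Take 2 servings of bell pepper: spends $2.80, +310.0 mg vitamin C (running total 310.0 mg).
Take 2 servings of banana: spends $0.80, +20.0 mg vitamin C (running total 330.0 mg).
Take 2.706 servings of avocado: spends $4.87, +40.6 mg vitamin C (running total 370.6 mg).
Greedy by best ratio exhausts the cost allowance optimally: 370.6 mg.

370.6 mg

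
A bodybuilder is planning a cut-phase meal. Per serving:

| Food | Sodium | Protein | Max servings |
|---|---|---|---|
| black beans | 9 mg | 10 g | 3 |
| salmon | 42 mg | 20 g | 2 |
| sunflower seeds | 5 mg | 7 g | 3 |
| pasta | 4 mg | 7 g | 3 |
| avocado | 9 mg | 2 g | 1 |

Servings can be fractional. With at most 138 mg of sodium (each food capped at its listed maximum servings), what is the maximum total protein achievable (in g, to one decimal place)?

112.0 g

Protein per mg sodium: pasta 1.75, sunflower seeds 1.4, black beans 1.111, salmon 0.4762, avocado 0.2222.
Take 3 servings of pasta: uses 12 mg sodium, +21.0 g protein (running total 21.0 g).
Take 3 servings of sunflower seeds: uses 15 mg sodium, +21.0 g protein (running total 42.0 g).
Take 3 servings of black beans: uses 27 mg sodium, +30.0 g protein (running total 72.0 g).
Take 2 servings of salmon: uses 84 mg sodium, +40.0 g protein (running total 112.0 g).
Greedy by best ratio exhausts the sodium allowance optimally: 112.0 g.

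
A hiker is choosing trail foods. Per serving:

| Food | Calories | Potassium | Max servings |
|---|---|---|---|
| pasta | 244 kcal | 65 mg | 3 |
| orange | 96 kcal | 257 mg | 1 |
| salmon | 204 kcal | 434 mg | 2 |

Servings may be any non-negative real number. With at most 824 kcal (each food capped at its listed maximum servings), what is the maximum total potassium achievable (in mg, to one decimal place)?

Potassium per kcal: orange 2.677, salmon 2.127, pasta 0.2664.
Take 1 serving of orange: uses 96 kcal, +257.0 mg potassium (running total 257.0 mg).
Take 2 servings of salmon: uses 408 kcal, +868.0 mg potassium (running total 1125.0 mg).
Take 1.311 servings of pasta: uses 320 kcal, +85.2 mg potassium (running total 1210.2 mg).
Filling greedily by potassium-per-kcal is optimal for one linear limit, giving 1210.2 mg.

1210.2 mg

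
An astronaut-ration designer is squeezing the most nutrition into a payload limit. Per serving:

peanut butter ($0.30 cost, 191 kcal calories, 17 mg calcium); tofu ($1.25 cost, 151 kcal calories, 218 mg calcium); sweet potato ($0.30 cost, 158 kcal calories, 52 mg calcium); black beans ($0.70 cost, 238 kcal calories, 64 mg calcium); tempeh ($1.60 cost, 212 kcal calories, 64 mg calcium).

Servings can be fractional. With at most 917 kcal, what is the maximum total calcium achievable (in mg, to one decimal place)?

1323.9 mg

Calcium per kcal: tofu 1.444, sweet potato 0.3291, tempeh 0.3019, black beans 0.2689, peanut butter 0.08901.
With no serving limits, spend the whole calories allowance on tofu: 917 kcal / 151 kcal × 218 mg = 1323.9 mg.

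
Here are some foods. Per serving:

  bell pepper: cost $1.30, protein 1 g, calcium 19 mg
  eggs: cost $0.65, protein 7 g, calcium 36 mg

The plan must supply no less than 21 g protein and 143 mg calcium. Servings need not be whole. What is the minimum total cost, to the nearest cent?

Check every corner: each single food scaled to meet both minima, and each pair solved so both constraints bind.
bell pepper only: max(21/1, 143/19) = 21 servings → $27.30.
eggs only: max(21/7, 143/36) = 3.972 servings → $2.58.
bell pepper + eggs with both tight: 2.526 servings and 2.639 servings → $5.00.
So the least-cost plan costs $2.58.

$2.58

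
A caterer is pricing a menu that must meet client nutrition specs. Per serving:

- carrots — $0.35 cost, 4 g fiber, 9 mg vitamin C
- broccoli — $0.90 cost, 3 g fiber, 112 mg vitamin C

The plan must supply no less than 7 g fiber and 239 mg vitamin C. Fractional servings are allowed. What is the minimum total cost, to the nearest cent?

carrots only: max(7/4, 239/9) = 26.56 servings → $9.29.
broccoli only: max(7/3, 239/112) = 2.333 servings → $2.10.
carrots + broccoli with both tight: 0.1591 servings and 2.121 servings → $1.96.
So the least-cost plan costs $1.96.

$1.96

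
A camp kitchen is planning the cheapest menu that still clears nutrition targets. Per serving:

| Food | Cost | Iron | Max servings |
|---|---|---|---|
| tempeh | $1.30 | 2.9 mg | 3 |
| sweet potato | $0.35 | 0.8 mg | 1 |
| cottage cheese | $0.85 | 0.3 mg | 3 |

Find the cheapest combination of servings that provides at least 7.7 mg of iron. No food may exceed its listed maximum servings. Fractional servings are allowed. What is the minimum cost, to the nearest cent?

Cost per mg of iron: sweet potato $0.4375, tempeh $0.4483, cottage cheese $2.8333.
Take 1 serving of sweet potato: +0.8 mg iron for $0.35 (total $0.35, still need 6.9 mg).
Take 2.379 servings of tempeh: +6.9 mg iron for $3.09 (total $3.44, still need 0.0 mg).
Greedy by cheapest-per-mg is optimal for a single linear constraint, so the minimum cost is $3.44.

$3.44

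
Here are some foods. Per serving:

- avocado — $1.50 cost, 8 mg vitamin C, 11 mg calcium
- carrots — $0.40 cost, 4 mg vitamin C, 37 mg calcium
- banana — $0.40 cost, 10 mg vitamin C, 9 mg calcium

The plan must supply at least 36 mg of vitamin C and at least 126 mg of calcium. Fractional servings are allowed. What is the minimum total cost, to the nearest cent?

$2.11

Two binding constraints pin down two serving amounts, so the optimal mix uses at most two foods. The candidates are each food alone (scaled to the tighter of vitamin C/calcium) and each pair with both constraints tight.
avocado only: max(36/8, 126/11) = 11.45 servings → $17.18.
carrots only: max(36/4, 126/37) = 9 servings → $3.60.
banana only: max(36/10, 126/9) = 14 servings → $5.60.
avocado + carrots with both tight: 3.286 servings and 2.429 servings → $5.90.
avocado + banana: the both-tight solution has a negative serving — not a feasible corner.
carrots + banana with both tight: 2.802 servings and 2.479 servings → $2.11.
The minimum over all feasible corners is $2.11.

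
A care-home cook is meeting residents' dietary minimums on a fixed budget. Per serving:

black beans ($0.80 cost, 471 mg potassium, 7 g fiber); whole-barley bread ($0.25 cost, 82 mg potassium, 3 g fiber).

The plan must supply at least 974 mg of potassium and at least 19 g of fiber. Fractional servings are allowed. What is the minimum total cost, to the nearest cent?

black beans only: max(974/471, 19/7) = 2.714 servings → $2.17.
whole-barley bread only: max(974/82, 19/3) = 11.88 servings → $2.97.
black beans + whole-barley bread with both tight: 1.626 servings and 2.54 servings → $1.94.
The minimum over all feasible corners is $1.94.

$1.94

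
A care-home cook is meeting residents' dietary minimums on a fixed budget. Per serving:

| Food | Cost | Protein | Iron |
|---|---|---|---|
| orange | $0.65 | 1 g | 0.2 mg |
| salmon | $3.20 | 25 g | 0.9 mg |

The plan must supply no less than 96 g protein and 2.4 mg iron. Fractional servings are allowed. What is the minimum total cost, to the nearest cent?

orange only: max(96/1, 2.4/0.2) = 96 servings → $62.40.
salmon only: max(96/25, 2.4/0.9) = 3.84 servings → $12.29.
orange + salmon: intersection lies outside the first quadrant.
The minimum over all feasible corners is $12.29.

$12.29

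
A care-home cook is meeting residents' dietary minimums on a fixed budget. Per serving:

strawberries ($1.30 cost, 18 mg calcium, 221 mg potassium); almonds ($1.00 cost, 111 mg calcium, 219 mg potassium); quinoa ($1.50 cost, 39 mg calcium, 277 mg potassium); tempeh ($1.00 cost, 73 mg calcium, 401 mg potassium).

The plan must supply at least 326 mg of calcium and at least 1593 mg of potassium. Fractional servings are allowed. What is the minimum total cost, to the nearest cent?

$4.20

Minimising a linear cost over {calcium ≥ 326, potassium ≥ 1593, servings ≥ 0} — the optimum is at a vertex, using one or two foods.
strawberries only: max(326/18, 1593/221) = 18.11 servings → $23.54.
almonds only: max(326/111, 1593/219) = 7.274 servings → $7.27.
quinoa only: max(326/39, 1593/277) = 8.359 servings → $12.54.
tempeh only: max(326/73, 1593/401) = 4.466 servings → $4.47.
strawberries + almonds with both tight: 5.121 servings and 2.107 servings → $8.76.
strawberries + quinoa with both targets exact would need a negative amount; discard.
strawberries + tempeh with both targets exact would need a negative amount; discard.
almonds + quinoa with both tight: 1.269 servings and 4.748 servings → $8.39.
almonds + tempeh with both tight: 0.5061 servings and 3.696 servings → $4.20.
quinoa + tempeh: intersection lies outside the first quadrant.
The minimum over all feasible corners is $4.20.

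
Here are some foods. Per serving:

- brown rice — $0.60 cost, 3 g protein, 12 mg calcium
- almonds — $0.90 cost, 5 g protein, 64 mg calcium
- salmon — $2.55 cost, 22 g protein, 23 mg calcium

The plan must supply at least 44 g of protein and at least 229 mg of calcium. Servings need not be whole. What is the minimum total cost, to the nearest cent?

$6.10

An LP optimum is at a vertex; with two nutrient constraints at most two foods are used. Check each candidate.
brown rice only: max(44/3, 229/12) = 19.08 servings → $11.45.
almonds only: max(44/5, 229/64) = 8.8 servings → $7.92.
salmon only: max(44/22, 229/23) = 9.957 servings → $25.39.
brown rice + almonds with both tight: 12.66 servings and 1.205 servings → $8.68.
brown rice + salmon with both targets exact would need a negative amount; discard.
almonds + salmon with both tight: 3.114 servings and 1.292 servings → $6.10.
So the least-cost plan costs $6.10.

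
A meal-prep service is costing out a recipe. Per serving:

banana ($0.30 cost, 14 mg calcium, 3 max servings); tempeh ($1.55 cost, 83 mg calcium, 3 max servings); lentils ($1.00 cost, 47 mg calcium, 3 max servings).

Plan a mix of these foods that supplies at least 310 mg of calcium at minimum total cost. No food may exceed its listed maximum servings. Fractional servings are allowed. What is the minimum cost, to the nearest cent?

$5.95

Cost per mg of calcium: tempeh $0.0187, lentils $0.0213, banana $0.0214.
Take 3 servings of tempeh: +249.0 mg calcium for $4.65 (total $4.65, still need 61.0 mg).
Take 1.298 servings of lentils: +61.0 mg calcium for $1.30 (total $5.95, still need 0.0 mg).
Filling from the cheapest source first is optimal under one linear minimum: $5.95.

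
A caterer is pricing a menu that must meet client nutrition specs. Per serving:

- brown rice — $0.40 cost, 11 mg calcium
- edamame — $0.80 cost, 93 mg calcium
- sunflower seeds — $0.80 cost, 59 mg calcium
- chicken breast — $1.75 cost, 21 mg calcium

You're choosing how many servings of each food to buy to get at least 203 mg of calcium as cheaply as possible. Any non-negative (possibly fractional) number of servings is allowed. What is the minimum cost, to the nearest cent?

Cost per mg of calcium: edamame $0.0086, sunflower seeds $0.0136, brown rice $0.0364, chicken breast $0.0833.
With no serving limits, use only edamame: 203 mg / 93 mg = 2.183 servings × $0.80 = $1.75.

$1.75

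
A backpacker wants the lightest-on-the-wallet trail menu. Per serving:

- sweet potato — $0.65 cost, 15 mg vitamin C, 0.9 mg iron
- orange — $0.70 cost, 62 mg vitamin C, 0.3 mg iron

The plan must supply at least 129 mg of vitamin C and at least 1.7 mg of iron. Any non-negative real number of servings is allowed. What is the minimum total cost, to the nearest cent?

$2.08

Check every corner: each single food scaled to meet both minima, and each pair solved so both constraints bind.
sweet potato only: max(129/15, 1.7/0.9) = 8.6 servings → $5.59.
orange only: max(129/62, 1.7/0.3) = 5.667 servings → $3.97.
sweet potato + orange with both tight: 1.3 servings and 1.766 servings → $2.08.
The minimum over all feasible corners is $2.08.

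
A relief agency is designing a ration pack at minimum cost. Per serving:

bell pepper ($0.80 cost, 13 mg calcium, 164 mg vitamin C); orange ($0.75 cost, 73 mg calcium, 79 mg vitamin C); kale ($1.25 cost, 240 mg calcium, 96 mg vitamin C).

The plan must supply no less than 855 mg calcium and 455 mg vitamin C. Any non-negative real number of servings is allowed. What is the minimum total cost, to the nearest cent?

Minimising a linear cost over {calcium ≥ 855, vitamin C ≥ 455, servings ≥ 0} — the optimum is at a vertex, using one or two foods.
bell pepper only: max(855/13, 455/164) = 65.77 servings → $52.62.
orange only: max(855/73, 455/79) = 11.71 servings → $8.78.
kale only: max(855/240, 455/96) = 4.74 servings → $5.92.
bell pepper + orange: intersection lies outside the first quadrant.
bell pepper + kale with both tight: 0.7116 servings and 3.524 servings → $4.97.
orange + kale with both tight: 2.269 servings and 2.872 servings → $5.29.
The minimum over all feasible corners is $4.97.

$4.97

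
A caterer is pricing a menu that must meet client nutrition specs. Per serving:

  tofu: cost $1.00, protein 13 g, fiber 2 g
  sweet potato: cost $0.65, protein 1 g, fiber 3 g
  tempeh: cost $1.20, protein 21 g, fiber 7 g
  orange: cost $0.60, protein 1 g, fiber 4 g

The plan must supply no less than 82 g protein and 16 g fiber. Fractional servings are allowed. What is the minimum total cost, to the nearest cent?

Two binding constraints pin down two serving amounts, so the optimal mix uses at most two foods. The candidates are each food alone (scaled to the tighter of protein/fiber) and each pair with both constraints tight.
tofu only: max(82/13, 16/2) = 8 servings → $8.00.
sweet potato only: max(82/1, 16/3) = 82 servings → $53.30.
tempeh only: max(82/21, 16/7) = 3.905 servings → $4.69.
orange only: max(82/1, 16/4) = 82 servings → $49.20.
tofu + sweet potato with both tight: 6.216 servings and 1.189 servings → $6.99.
tofu + tempeh with both tight: 4.857 servings and 0.898 servings → $5.93.
tofu + orange with both tight: 6.24 servings and 0.88 servings → $6.77.
sweet potato + tempeh with both targets exact would need a negative amount; discard.
sweet potato + orange with both targets exact would need a negative amount; discard.
tempeh + orange with both targets exact would need a negative amount; discard.
Cheapest feasible corner: $4.69.

$4.69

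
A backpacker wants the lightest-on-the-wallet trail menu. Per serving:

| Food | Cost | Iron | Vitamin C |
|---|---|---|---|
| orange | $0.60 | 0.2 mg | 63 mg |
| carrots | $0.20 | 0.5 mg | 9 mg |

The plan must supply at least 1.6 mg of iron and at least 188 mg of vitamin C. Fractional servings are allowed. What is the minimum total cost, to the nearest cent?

$2.03

This is a tiny linear program; its minimum lies at a vertex of the feasible set. List the vertices and price them.
orange only: max(1.6/0.2, 188/63) = 8 servings → $4.80.
carrots only: max(1.6/0.5, 188/9) = 20.89 servings → $4.18.
orange + carrots with both tight: 2.68 servings and 2.128 servings → $2.03.
The minimum over all feasible corners is $2.03.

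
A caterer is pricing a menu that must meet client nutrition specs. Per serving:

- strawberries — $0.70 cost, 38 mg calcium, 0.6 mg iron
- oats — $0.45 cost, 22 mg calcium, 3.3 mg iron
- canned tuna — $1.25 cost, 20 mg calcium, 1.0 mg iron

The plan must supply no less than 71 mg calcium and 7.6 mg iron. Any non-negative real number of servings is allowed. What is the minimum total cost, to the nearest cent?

strawberries only: max(71/38, 7.6/0.6) = 12.67 servings → $8.87.
oats only: max(71/22, 7.6/3.3) = 3.227 servings → $1.45.
canned tuna only: max(71/20, 7.6/1.0) = 7.6 servings → $9.50.
strawberries + oats with both tight: 0.598 servings and 2.194 servings → $1.41.
strawberries + canned tuna: the both-tight solution has a negative serving — not a feasible corner.
oats + canned tuna with both tight: 1.841 servings and 1.525 servings → $2.73.
So the least-cost plan costs $1.41.

$1.41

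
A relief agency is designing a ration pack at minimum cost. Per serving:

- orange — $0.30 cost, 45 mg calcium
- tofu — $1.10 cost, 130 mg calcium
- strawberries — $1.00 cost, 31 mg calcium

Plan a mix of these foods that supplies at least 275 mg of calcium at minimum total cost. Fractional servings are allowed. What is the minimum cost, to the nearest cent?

Cost per mg of calcium: orange $0.0067, tofu $0.0085, strawberries $0.0323.
With no serving limits, use only orange: 275 mg / 45 mg = 6.111 servings × $0.30 = $1.83.

$1.83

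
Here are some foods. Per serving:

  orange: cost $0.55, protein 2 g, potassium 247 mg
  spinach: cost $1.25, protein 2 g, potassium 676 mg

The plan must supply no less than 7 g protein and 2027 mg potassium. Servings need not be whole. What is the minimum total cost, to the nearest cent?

Two binding constraints pin down two serving amounts, so the optimal mix uses at most two foods. The candidates are each food alone (scaled to the tighter of protein/potassium) and each pair with both constraints tight.
orange only: max(7/2, 2027/247) = 8.206 servings → $4.51.
spinach only: max(7/2, 2027/676) = 3.5 servings → $4.38.
orange + spinach with both tight: 0.7902 servings and 2.71 servings → $3.82.
The minimum over all feasible corners is $3.82.

$3.82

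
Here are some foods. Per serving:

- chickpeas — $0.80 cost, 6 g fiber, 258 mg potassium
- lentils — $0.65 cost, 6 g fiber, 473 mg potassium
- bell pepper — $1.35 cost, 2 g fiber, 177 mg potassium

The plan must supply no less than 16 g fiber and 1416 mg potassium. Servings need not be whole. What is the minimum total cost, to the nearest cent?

A basic optimal solution has at most two foods positive. Try each food alone and each pair with both targets met exactly.
chickpeas only: max(16/6, 1416/258) = 5.488 servings → $4.39.
lentils only: max(16/6, 1416/473) = 2.994 servings → $1.95.
bell pepper only: max(16/2, 1416/177) = 8 servings → $10.80.
chickpeas + lentils: the both-tight solution has a negative serving — not a feasible corner.
chickpeas + bell pepper with both tight: 0 servings and 8 servings → $10.80.
lentils + bell pepper with both tight: 0 servings and 8 servings → $10.80.
Cheapest feasible corner: $1.95.

$1.95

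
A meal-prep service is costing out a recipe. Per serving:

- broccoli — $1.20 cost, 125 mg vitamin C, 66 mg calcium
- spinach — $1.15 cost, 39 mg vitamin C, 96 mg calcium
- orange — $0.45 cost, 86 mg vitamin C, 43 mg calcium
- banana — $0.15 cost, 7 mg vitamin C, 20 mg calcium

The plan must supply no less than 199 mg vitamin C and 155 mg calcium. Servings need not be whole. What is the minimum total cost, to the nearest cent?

With two linear requirements the optimum uses one or two foods; enumerate the corners.
broccoli only: max(199/125, 155/66) = 2.348 servings → $2.82.
spinach only: max(199/39, 155/96) = 5.103 servings → $5.87.
orange only: max(199/86, 155/43) = 3.605 servings → $1.62.
banana only: max(199/7, 155/20) = 28.43 servings → $4.26.
broccoli + spinach with both tight: 1.385 servings and 0.6621 servings → $2.42.
broccoli + orange with both targets exact would need a negative amount; discard.
broccoli + banana with both tight: 1.421 servings and 3.062 servings → $2.16.
spinach + orange with both tight: 0.7255 servings and 1.985 servings → $1.73.
spinach + banana with both targets exact would need a negative amount; discard.
orange + banana with both tight: 2.04 servings and 3.364 servings → $1.42.
The minimum over all feasible corners is $1.42.

$1.42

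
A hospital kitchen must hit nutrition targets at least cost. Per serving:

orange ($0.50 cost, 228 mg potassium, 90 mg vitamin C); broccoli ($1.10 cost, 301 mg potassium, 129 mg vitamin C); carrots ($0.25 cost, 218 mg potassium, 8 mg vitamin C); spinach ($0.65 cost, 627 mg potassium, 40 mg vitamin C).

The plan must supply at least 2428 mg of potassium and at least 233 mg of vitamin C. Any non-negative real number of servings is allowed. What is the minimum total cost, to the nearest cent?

$2.79

For a min-cost LP with two ≥-constraints, a basic feasible solution has at most two positive variables.
orange only: max(2428/228, 233/90) = 10.65 servings → $5.32.
broccoli only: max(2428/301, 233/129) = 8.066 servings → $8.87.
carrots only: max(2428/218, 233/8) = 29.12 servings → $7.28.
spinach only: max(2428/627, 233/40) = 5.825 servings → $3.79.
orange + broccoli with both targets exact would need a negative amount; discard.
orange + carrots with both tight: 1.763 servings and 9.294 servings → $3.20.
orange + spinach with both tight: 1.035 servings and 3.496 servings → $2.79.
broccoli + carrots with both tight: 1.22 servings and 9.453 servings → $3.71.
broccoli + spinach with both tight: 0.7113 servings and 3.531 servings → $3.08.
carrots + spinach with both targets exact would need a negative amount; discard.
Cheapest feasible corner: $2.79.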